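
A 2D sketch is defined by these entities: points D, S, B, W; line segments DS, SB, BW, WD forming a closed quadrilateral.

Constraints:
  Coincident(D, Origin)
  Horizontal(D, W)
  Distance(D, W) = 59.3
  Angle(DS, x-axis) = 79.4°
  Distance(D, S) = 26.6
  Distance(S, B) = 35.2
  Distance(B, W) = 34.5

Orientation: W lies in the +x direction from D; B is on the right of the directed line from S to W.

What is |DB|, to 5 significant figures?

25.072

D is at the origin; DW is horizontal with |DW| = 59.3 and W in +x, so W = (59.3, 0). DS runs at 79.4° with |DS| = 26.6, so S = (4.8931, 26.146). B is determined by |SB| = 35.2 and |BW| = 34.5 together: it lies at the intersection of circle(S, 35.2) and circle(W, 34.5). With |SW| = 60.363, the foot of the radical line on SW is 30.586 from S and the perpendicular offset is √(35.2² − 30.586²) = 17.423. Taking the right-of-SW solution: B = (24.914, -2.8055).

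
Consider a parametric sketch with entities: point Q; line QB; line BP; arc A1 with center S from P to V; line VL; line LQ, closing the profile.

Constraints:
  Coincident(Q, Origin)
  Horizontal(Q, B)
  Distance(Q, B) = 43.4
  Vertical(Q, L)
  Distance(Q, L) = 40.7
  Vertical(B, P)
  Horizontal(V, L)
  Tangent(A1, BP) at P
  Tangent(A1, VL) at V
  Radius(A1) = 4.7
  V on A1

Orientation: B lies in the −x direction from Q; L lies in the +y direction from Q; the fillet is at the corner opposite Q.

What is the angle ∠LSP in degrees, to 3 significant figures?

173°

Q is at the origin; Q and B share the same y with |QB| = 43.4 and B on the −x side, so B = (-43.4, 0.00). QL is vertical with |QL| = 40.7 and L on the +y side, so L = (0.00, 40.7). The virtual corner opposite Q is at (-43.4, 40.7). Since A1 is tangent to BP there, SP ⟂ BP and tangency of A1 to VL means the radius SV is perpendicular to VL, with radius 4.7, so the center S sits 4.7 in from both sides at S = (-38.7, 36.0). That places the tangent points at P = (-43.4, 36.0) on BP and V = (-38.7, 40.7) on VL. Then cos ∠LSP = SL·SP / (|SL||SP|), giving 173°.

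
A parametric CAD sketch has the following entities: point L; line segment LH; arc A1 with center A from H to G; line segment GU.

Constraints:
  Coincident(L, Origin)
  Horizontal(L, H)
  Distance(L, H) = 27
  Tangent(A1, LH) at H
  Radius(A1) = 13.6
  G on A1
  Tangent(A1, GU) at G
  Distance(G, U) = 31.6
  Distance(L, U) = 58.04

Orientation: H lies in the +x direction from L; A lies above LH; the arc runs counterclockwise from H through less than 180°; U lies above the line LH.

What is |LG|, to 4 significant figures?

43.54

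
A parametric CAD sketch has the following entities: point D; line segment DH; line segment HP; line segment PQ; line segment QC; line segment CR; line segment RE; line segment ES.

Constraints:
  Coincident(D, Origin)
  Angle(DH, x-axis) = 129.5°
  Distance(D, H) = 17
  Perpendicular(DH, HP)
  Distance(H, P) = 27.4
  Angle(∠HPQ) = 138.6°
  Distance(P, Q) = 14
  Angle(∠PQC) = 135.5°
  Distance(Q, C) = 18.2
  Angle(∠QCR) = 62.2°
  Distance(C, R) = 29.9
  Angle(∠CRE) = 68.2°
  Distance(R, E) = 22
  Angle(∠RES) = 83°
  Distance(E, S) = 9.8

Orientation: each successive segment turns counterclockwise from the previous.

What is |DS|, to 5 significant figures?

34.737

D is at the origin; DH runs at 129.5° with length 17.0, so H = (-10.813, 13.118). DH ⟂ HP, so HP runs at -140.50°; with |HP| = 27.4, P = (-31.956, -4.3109). ∠HPQ = 138.6° gives PQ at -99.100° from the x-axis; with |PQ| = 14.0, Q = (-34.170, -18.135). ∠PQC = 135.5° gives QC at -54.600° from the x-axis; with |QC| = 18.2, C = (-23.627, -32.970). ∠QCR = 62.2° gives CR at 63.200° from the x-axis; with |CR| = 29.9, R = (-10.146, -6.2817). ∠CRE = 68.2° gives RE at 175.00° from the x-axis; with |RE| = 22.0, E = (-32.062, -4.3643). ∠RES = 83.0° gives ES at -88.000° from the x-axis; with |ES| = 9.8, S = (-31.720, -14.158). Then |DS| = |S − D| = 34.737.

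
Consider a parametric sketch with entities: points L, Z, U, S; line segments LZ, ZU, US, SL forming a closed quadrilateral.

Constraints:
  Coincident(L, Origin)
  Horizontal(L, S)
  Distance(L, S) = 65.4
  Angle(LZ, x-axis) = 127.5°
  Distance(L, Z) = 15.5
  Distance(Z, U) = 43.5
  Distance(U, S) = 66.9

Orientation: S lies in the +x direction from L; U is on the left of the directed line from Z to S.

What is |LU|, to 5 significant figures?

49.694

Checks: |ZU| = 43.50 ✓; |US| = 66.90 ✓.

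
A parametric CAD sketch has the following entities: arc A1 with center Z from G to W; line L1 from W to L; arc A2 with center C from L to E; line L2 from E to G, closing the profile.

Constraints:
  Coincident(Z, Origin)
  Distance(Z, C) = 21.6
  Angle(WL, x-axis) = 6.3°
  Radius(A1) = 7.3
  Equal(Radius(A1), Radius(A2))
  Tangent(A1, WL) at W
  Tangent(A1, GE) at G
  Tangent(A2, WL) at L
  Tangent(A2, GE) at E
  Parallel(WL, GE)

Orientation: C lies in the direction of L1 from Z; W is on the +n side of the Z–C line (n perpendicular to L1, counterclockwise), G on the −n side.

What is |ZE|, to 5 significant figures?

22.800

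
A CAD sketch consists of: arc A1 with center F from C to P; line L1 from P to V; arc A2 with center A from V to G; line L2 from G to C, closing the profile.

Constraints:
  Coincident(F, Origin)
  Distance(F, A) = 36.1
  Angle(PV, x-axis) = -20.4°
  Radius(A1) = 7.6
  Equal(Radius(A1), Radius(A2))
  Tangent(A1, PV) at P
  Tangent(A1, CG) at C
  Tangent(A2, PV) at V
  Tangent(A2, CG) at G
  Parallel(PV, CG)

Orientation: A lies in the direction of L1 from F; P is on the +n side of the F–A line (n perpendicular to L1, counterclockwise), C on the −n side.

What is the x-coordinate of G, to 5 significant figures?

31.187

Tangency of A1 to both parallel lines with radius 7.6 puts P and C at F ± 7.6·n: P = (2.6491, 7.1233), C = (-2.6491, -7.1233). Equal radii place V and G the same way about A: V = A + 7.6·n = (36.485, -5.4601), G = A − 7.6·n = (31.187, -19.707). So G.x = 31.187.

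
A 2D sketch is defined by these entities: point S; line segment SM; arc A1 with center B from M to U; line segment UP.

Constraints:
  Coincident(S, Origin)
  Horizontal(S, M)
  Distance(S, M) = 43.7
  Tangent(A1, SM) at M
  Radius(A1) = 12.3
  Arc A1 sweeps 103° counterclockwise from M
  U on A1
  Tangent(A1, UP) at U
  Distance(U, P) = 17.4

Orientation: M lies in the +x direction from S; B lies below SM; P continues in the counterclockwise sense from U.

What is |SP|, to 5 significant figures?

47.904

On A1, M sits at bearing 90° from B; a 103° counterclockwise sweep puts U at bearing 193°, so U = B + 12.3·(cos 193°, sin 193°) = (31.715, -15.067). Since A1 is tangent to UP there, BU ⟂ UP, so UP runs along (−sin 193°, cos 193°); with |UP| = 17.4, P = (35.629, -32.021). Then |SP| = |P − S| = 47.904.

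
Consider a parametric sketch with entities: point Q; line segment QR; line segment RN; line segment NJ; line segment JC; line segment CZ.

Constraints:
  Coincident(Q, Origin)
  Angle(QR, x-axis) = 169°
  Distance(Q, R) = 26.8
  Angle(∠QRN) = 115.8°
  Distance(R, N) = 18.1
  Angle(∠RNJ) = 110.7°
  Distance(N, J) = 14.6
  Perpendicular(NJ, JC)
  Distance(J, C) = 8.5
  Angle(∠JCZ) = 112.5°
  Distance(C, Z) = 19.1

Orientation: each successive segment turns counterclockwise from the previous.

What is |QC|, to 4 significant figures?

27.99

Q is at the origin; QR runs at 169.0° with length 26.8, so R = (-26.31, 5.114). ∠QRN = 115.8° gives RN at -126.8° from the x-axis; with |RN| = 18.1, N = (-37.15, -9.380). ∠RNJ = 110.7° gives NJ at -57.50° from the x-axis; with |NJ| = 14.6, J = (-29.31, -21.69). NJ ⟂ JC, so JC runs at 32.50°; with |JC| = 8.5, C = (-22.14, -17.13). Then |QC| = |C − Q| = 27.99.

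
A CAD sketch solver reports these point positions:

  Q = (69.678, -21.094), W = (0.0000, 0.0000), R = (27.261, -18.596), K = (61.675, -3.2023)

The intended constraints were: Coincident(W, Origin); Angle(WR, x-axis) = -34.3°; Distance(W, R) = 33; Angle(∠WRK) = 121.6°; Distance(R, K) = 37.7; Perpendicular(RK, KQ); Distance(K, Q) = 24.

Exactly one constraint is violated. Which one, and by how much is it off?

Distance(K, Q) = 24 — off by 4.40.

W = (0.00, 0.00) ✓; WR at -34.30° ✓; |WR| = 33.00 ✓; ∠WRK = 121.6° ✓; |RK| = 37.70 ✓; ∠(RK, KQ) = 90.00° ✓; |KQ| = 19.60 ✗.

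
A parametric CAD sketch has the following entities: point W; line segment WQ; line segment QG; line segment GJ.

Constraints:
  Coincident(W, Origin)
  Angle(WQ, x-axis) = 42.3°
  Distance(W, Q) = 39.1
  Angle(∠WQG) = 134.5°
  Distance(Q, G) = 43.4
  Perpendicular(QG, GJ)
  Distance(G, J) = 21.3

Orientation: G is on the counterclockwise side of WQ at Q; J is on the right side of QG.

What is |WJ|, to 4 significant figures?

86.21

W is at the origin; WQ runs at 42.3° with length 39.1, so Q = 39.1·(cos 42.3°, sin 42.3°) = (28.92, 26.31). ∠WQG = 134.5°, so QG runs at 42.3° + (180° − 134.5°) = 87.80° from the x-axis; with |QG| = 43.4, G = Q + 43.4·(cos 87.80°, sin 87.80°) = (30.59, 69.68). QG is perpendicular to GJ; with |GJ| = 21.3 on the right of QG, J = G + 21.3·(0.9993, -0.03839) = (51.87, 68.87). Then |WJ| = |J − W| = 86.21.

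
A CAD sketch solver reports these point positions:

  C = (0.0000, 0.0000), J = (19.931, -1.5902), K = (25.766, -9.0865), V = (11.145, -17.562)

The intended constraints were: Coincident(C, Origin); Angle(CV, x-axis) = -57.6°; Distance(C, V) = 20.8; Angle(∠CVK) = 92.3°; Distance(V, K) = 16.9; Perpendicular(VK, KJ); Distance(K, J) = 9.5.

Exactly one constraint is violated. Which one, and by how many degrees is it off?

Perpendicular(VK, KJ) — off by 7.80°.

C = (0.00, 0.00) ✓; CV at -57.60° ✓; |CV| = 20.80 ✓; ∠CVK = 92.30° ✓; |VK| = 16.90 ✓; ∠(VK, KJ) = 97.80° ✗; |KJ| = 9.500 ✓.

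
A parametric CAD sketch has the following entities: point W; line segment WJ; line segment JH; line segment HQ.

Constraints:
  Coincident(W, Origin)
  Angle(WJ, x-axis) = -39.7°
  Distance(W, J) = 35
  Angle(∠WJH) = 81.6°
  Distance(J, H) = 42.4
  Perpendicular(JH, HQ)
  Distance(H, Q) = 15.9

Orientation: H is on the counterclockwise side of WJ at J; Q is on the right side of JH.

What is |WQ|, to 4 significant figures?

62.79

W is at the origin; WJ runs at -39.7° with length 35.0, so J = 35.0·(cos -39.7°, sin -39.7°) = (26.93, -22.36). ∠WJH = 81.6°, so JH runs at -39.7° + (180° − 81.6°) = 58.70° from the x-axis; with |JH| = 42.4, H = J + 42.4·(cos 58.70°, sin 58.70°) = (48.96, 13.87). The perpendicularity gives HQ at right angles to JH; with |HQ| = 15.9 on the right of JH, Q = H + 15.9·(0.8545, -0.5195) = (62.54, 5.612). Then |WQ| = |Q − W| = 62.79.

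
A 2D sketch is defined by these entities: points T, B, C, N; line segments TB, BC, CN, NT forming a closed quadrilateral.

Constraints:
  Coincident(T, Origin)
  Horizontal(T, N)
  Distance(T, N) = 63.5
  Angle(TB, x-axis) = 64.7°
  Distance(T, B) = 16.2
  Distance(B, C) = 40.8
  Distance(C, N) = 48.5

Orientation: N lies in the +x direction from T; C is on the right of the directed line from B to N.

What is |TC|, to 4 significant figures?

31.68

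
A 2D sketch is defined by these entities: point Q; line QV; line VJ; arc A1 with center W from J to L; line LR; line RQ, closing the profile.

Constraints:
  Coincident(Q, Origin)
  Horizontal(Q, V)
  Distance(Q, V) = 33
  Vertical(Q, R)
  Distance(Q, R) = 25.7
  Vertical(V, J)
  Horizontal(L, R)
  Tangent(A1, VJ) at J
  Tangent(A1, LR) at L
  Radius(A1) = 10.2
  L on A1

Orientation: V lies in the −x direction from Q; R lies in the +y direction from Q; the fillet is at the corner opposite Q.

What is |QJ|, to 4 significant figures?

36.46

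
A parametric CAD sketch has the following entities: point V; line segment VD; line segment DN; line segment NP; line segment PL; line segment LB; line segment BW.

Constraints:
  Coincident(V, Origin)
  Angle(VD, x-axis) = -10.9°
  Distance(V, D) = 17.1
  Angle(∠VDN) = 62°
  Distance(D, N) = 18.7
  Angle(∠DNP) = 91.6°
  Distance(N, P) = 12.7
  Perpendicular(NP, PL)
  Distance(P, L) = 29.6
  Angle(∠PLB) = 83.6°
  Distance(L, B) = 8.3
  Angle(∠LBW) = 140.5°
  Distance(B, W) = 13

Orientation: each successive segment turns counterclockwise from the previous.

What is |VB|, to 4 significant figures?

20.40

The perpendicularity gives PL at right angles to NP, so PL runs at -74.50°; with |PL| = 29.6, L = (6.965, -17.28). ∠PLB = 83.6° gives LB at 21.90° from the x-axis; with |LB| = 8.3, B = (14.67, -14.18). Then |VB| = |B − V| = 20.40.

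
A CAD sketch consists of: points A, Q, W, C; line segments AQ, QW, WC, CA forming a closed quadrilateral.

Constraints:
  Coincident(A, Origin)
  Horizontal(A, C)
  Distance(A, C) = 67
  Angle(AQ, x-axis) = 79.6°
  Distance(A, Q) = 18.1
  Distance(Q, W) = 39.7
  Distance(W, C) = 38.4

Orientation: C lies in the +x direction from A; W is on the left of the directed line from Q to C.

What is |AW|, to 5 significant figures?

50.399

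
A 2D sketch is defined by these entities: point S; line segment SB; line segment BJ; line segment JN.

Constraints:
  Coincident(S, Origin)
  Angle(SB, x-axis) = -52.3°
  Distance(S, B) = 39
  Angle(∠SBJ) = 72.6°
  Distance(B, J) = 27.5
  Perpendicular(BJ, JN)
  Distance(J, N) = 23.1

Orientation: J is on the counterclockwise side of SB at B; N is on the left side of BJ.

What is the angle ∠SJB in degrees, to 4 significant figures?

66.95°

S is at the origin; SB runs at -52.3° with length 39.0, so B = 39.0·(cos -52.3°, sin -52.3°) = (23.85, -30.86). ∠SBJ = 72.6°, so BJ runs at -52.3° + (180° − 72.6°) = 55.10° from the x-axis; with |BJ| = 27.5, J = B + 27.5·(cos 55.10°, sin 55.10°) = (39.58, -8.304). Then cos ∠SJB = JS·JB / (|JS||JB|), giving 66.95°.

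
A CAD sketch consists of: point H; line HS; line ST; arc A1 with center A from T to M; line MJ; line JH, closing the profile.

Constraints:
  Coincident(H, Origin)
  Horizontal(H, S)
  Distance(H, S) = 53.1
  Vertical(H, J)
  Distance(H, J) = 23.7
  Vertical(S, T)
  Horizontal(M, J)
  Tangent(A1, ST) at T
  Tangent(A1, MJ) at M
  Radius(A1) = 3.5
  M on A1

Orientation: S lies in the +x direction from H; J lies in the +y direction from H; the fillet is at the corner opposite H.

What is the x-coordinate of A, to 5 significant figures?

49.600

H is at the origin; H and S share the same y with |HS| = 53.1 and S on the +x side, so S = (53.100, 0.0000). H and J share the same x with |HJ| = 23.7 and J on the +y side, so J = (0.0000, 23.700). The virtual corner opposite H is at (53.100, 23.700). The tangent condition forces AT to be normal to ST and since A1 is tangent to MJ there, AM ⟂ MJ, with radius 3.5, so the center A sits 3.5 in from both sides at A = (49.600, 20.200). So A.x = 49.600.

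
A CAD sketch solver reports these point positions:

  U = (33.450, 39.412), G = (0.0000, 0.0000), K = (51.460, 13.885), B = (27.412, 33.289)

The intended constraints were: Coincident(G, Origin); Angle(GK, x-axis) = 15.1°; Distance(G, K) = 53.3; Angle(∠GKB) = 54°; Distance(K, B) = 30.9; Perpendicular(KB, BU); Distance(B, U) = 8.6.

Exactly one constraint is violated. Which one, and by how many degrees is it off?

Perpendicular(KB, BU) — off by 5.70°.

G = (0.00, 0.00) ✓; GK at 15.10° ✓; |GK| = 53.30 ✓; ∠GKB = 54.00° ✓; |KB| = 30.90 ✓; ∠(KB, BU) = 95.70° ✗; |BU| = 8.599 ✓.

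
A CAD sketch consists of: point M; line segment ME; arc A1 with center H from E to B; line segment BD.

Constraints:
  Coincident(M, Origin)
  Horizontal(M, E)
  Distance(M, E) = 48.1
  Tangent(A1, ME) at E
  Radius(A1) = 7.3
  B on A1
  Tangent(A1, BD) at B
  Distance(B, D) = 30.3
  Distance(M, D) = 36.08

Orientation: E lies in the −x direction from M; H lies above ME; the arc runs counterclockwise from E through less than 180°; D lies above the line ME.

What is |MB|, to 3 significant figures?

42.4

M is at the origin; ME is horizontal with |ME| = 48.1 and E on the −x side, so E = (-48.1, 0.00). A1 meets ME tangentially, so HE is at right angles to ME, so H = E + (0, 7.3) = (-48.1, 7.30). Since HB ⟂ BD (tangency), |HD| = √(7.3² + 30.3²) = 31.2 regardless of where B sits on A1. So D lies on both circle(M, 36.08) and circle(H, 31.2); the above-ME intersection is D = (-23.9, 27.0). B is the foot of the tangent from D: B = (-42.3, 2.88).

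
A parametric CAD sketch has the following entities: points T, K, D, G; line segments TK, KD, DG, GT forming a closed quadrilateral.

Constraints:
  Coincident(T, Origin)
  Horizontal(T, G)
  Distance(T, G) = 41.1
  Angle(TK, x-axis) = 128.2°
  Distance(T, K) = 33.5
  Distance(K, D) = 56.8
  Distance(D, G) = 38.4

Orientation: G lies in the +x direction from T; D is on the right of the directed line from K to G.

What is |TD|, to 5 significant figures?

23.756

T is at the origin; TG is horizontal with |TG| = 41.1 and G in +x, so G = (41.1, 0). TK runs at 128.2° with |TK| = 33.5, so K = (-20.717, 26.326). D is determined by |KD| = 56.8 and |DG| = 38.4 together: it lies at the intersection of circle(K, 56.8) and circle(G, 38.4). With |KG| = 67.189, the foot of the radical line on KG is 46.630 from K and the perpendicular offset is √(56.8² − 46.630²) = 32.433. Taking the right-of-KG solution: D = (9.4769, -21.784).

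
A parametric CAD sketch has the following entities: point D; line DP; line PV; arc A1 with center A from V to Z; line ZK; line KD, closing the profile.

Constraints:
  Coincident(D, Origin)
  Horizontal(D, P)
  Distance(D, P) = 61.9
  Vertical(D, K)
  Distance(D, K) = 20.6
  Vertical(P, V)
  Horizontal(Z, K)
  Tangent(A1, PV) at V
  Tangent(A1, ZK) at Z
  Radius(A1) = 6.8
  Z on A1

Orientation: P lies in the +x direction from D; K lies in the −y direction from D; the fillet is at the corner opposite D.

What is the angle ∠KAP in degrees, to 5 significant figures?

123.27°

D is at the origin; DP is horizontal with |DP| = 61.9 and P on the +x side, so P = (61.900, 0.0000). D and K share the same x with |DK| = 20.6 and K on the −y side, so K = (0.0000, -20.600). The virtual corner opposite D is at (61.900, -20.600). Tangency of A1 to PV means the radius AV is perpendicular to PV and the tangent condition forces AZ to be normal to ZK, with radius 6.8, so the center A sits 6.8 in from both sides at A = (55.100, -13.800). Then cos ∠KAP = AK·AP / (|AK||AP|), giving 123.27°.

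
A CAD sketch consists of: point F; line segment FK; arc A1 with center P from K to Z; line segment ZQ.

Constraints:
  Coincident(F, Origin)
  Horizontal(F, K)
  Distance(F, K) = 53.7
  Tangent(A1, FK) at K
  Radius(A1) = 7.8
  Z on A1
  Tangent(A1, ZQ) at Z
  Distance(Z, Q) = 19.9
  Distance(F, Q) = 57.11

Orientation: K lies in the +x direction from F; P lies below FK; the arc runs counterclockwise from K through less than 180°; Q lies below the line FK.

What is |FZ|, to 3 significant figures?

46.9

F is at the origin; FK is horizontal with |FK| = 53.7 and K on the +x side, so K = (53.7, 0.00). A1 meets FK tangentially, so PK is at right angles to FK, so P = K + (0, -7.8) = (53.7, -7.80). Since PZ ⟂ ZQ (tangency), |PQ| = √(7.8² + 19.9²) = 21.4 regardless of where Z sits on A1. So Q lies on both circle(F, 57.11) and circle(P, 21.4); the below-FK intersection is Q = (49.4, -28.7). Z is the foot of the tangent from Q: Z = (46.0, -9.11).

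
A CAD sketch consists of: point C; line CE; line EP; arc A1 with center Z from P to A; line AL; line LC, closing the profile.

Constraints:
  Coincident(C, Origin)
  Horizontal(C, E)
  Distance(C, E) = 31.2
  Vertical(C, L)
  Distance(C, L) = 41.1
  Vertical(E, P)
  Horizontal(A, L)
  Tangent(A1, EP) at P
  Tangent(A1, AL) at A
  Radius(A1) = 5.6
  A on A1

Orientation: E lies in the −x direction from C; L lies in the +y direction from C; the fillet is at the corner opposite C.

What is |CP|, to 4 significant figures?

47.26

The virtual corner opposite C is at (-31.20, 41.10). A1 meets EP tangentially, so ZP is at right angles to EP and tangency of A1 to AL means the radius ZA is perpendicular to AL, with radius 5.6, so the center Z sits 5.6 in from both sides at Z = (-25.60, 35.50). That places the tangent points at P = (-31.20, 35.50) on EP and A = (-25.60, 41.10) on AL. Then |CP| = |P − C| = 47.26.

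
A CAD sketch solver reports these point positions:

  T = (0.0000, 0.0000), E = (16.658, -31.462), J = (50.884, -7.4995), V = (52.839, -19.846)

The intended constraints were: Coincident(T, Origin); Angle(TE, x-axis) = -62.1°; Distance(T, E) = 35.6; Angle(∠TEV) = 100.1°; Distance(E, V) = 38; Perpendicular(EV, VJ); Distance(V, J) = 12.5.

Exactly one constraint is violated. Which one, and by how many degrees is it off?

Perpendicular(EV, VJ) — off by 8.80°.

T = (0.00, 0.00) ✓; TE at -62.10° ✓; |TE| = 35.60 ✓; ∠TEV = 100.1° ✓; |EV| = 38.00 ✓; ∠(EV, VJ) = 81.20° ✗; |VJ| = 12.50 ✓.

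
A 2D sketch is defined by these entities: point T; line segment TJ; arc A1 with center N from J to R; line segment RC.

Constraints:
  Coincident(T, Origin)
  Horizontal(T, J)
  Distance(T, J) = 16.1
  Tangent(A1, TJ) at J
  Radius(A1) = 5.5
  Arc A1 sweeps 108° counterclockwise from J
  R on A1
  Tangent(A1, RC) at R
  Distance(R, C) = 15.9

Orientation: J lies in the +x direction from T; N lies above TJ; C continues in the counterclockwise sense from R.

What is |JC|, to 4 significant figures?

22.32

T is at the origin; T and J share the same y with |TJ| = 16.1 and J on the +x side, so J = (16.10, 0.000). A1 meets TJ tangentially, so NJ is at right angles to TJ, so N = J + (0, 5.5) = (16.10, 5.500). On A1, J sits at bearing -90° from N; a 108° counterclockwise sweep puts R at bearing 18°, so R = N + 5.5·(cos 18°, sin 18°) = (21.33, 7.200). The tangent condition forces NR to be normal to RC, so RC runs along (−sin 18°, cos 18°); with |RC| = 15.9, C = (16.42, 22.32). Then |JC| = |C − J| = 22.32.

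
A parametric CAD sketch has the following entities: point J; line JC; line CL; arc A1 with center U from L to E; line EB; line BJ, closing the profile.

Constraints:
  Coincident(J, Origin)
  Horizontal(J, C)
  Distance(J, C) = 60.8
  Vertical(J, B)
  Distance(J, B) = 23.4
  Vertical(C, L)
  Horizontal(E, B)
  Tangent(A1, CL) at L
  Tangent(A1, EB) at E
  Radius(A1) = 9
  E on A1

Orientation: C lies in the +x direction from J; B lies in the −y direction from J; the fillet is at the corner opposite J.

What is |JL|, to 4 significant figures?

62.48

J is at the origin; J and C share the same y with |JC| = 60.8 and C on the +x side, so C = (60.80, 0.000). JB is vertical with |JB| = 23.4 and B on the −y side, so B = (0.000, -23.40). The virtual corner opposite J is at (60.80, -23.40). A1 meets CL tangentially, so UL is at right angles to CL and since A1 is tangent to EB there, UE ⟂ EB, with radius 9.0, so the center U sits 9.0 in from both sides at U = (51.80, -14.40). That places the tangent points at L = (60.80, -14.40) on CL and E = (51.80, -23.40) on EB. Then |JL| = |L − J| = 62.48.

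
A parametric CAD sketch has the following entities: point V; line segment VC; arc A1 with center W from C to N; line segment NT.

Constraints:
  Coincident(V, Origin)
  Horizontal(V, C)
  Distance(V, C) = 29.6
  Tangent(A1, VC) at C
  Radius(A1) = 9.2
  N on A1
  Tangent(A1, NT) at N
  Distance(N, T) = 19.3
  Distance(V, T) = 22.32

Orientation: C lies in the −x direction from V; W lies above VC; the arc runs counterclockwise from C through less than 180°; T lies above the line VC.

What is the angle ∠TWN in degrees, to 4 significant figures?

64.51°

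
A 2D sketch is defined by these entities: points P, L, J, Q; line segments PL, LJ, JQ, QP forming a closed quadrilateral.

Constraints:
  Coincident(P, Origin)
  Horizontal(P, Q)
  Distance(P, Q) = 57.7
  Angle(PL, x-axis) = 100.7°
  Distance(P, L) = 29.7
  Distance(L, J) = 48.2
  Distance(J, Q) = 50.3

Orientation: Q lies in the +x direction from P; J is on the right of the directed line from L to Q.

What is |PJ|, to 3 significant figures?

19.3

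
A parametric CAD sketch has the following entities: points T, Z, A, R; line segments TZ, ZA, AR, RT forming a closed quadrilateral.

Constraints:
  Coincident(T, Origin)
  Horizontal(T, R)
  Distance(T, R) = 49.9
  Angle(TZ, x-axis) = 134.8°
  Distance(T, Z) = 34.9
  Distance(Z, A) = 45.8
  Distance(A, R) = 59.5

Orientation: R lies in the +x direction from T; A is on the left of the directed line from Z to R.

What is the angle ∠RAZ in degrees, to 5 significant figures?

95.521°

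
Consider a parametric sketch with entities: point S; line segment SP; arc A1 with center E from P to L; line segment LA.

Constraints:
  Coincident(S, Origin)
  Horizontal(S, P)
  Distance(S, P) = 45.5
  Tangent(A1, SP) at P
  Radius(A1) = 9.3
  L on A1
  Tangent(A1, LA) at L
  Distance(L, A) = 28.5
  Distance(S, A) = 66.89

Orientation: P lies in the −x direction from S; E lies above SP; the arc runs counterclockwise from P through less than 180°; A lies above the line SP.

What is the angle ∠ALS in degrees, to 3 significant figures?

149°

S is at the origin; SP is horizontal with |SP| = 45.5 and P on the −x side, so P = (-45.5, 0.00). Since A1 is tangent to SP there, EP ⟂ SP, so E = P + (0, 9.3) = (-45.5, 9.30). Since EL ⟂ LA (tangency), |EA| = √(9.3² + 28.5²) = 30.0 regardless of where L sits on A1. So A lies on both circle(S, 66.89) and circle(E, 30.0); the above-SP intersection is A = (-55.3, 37.6). L is the foot of the tangent from A: L = (-38.1, 14.9).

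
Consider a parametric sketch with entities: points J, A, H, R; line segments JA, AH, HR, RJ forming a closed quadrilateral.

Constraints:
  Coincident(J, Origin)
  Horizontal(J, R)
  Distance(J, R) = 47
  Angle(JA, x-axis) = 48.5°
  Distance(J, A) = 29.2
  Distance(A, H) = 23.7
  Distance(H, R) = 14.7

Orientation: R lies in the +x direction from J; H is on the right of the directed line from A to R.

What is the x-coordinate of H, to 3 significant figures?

32.5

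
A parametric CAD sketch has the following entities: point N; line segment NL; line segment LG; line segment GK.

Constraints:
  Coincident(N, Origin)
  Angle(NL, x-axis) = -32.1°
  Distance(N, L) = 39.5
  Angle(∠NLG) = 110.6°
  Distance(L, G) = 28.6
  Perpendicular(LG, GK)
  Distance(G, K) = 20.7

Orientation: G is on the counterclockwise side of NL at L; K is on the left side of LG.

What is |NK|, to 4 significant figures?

45.51

∠NLG = 110.6°, so LG runs at -32.1° + (180° − 110.6°) = 37.30° from the x-axis; with |LG| = 28.6, G = L + 28.6·(cos 37.30°, sin 37.30°) = (56.21, -3.659). LG ⟂ GK; with |GK| = 20.7 on the left of LG, K = G + 20.7·(-0.6060, 0.7955) = (43.67, 12.81). Then |NK| = |K − N| = 45.51.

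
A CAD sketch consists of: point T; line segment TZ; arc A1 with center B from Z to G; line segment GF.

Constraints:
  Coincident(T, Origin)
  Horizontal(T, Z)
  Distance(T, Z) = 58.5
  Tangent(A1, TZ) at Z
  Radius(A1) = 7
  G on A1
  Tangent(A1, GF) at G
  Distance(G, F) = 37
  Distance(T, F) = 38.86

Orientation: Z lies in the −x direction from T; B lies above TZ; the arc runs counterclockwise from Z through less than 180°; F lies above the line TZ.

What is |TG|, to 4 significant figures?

53.65

Checks: |BG| = 7.000 ✓; ∠(BG, GF) = 90.00° ✓; |GF| = 37.00 ✓; |TF| = 38.86 ✓.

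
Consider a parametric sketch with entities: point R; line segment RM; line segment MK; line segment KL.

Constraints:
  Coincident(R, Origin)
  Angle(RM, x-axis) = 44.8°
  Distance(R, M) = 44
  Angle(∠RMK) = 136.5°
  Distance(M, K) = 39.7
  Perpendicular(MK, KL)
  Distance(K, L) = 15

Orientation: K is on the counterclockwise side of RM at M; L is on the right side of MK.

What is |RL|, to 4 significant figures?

84.73

∠RMK = 136.5°, so MK runs at 44.8° + (180° − 136.5°) = 88.30° from the x-axis; with |MK| = 39.7, K = M + 39.7·(cos 88.30°, sin 88.30°) = (32.40, 70.69). MK ⟂ KL; with |KL| = 15.0 on the right of MK, L = K + 15.0·(0.9996, -0.02967) = (47.39, 70.24). Then |RL| = |L − R| = 84.73.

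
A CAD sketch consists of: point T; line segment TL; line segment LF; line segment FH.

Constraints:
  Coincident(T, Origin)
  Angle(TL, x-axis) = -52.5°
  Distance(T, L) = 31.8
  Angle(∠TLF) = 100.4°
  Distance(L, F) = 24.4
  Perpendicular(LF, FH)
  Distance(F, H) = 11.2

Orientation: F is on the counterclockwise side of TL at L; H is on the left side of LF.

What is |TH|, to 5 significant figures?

36.215

∠TLF = 100.4°, so LF runs at -52.5° + (180° − 100.4°) = 27.100° from the x-axis; with |LF| = 24.4, F = L + 24.4·(cos 27.100°, sin 27.100°) = (41.080, -14.113). The perpendicularity gives FH at right angles to LF; with |FH| = 11.2 on the left of LF, H = F + 11.2·(-0.45554, 0.89021) = (35.978, -4.1430). Then |TH| = |H − T| = 36.215.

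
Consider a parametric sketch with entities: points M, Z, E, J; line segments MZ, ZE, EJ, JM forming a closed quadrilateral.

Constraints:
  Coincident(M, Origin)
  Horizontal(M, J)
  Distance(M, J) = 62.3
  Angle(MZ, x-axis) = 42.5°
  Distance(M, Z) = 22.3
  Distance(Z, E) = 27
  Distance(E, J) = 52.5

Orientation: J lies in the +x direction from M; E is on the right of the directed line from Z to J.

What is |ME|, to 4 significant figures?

15.87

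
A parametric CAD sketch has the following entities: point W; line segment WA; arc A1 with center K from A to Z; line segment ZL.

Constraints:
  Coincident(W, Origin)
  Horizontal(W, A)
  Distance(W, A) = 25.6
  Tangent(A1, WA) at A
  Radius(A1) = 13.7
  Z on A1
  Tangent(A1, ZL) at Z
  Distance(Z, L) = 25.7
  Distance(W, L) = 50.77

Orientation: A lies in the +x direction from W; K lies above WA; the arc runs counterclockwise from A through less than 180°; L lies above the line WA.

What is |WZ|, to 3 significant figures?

42.7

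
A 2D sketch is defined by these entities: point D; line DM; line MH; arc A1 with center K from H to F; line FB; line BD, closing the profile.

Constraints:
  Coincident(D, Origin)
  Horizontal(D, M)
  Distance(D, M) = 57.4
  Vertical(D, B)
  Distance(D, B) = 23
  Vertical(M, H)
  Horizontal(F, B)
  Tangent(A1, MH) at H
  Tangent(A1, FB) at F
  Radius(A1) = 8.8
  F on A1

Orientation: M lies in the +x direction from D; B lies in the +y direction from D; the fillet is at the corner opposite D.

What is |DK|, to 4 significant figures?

50.63

D is at the origin; DM is horizontal with |DM| = 57.4 and M on the +x side, so M = (57.40, 0.000). DB is vertical with |DB| = 23.0 and B on the +y side, so B = (0.000, 23.00). The virtual corner opposite D is at (57.40, 23.00). Tangency of A1 to MH means the radius KH is perpendicular to MH and A1 meets FB tangentially, so KF is at right angles to FB, with radius 8.8, so the center K sits 8.8 in from both sides at K = (48.60, 14.20). Then |DK| = |K − D| = 50.63.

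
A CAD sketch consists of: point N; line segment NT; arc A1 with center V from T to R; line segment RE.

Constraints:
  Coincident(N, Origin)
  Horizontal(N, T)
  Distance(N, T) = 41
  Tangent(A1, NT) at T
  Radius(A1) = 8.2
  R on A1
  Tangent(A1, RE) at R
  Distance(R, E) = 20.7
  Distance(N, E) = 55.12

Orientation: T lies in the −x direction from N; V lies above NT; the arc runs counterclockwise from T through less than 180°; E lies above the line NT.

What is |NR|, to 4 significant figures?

36.70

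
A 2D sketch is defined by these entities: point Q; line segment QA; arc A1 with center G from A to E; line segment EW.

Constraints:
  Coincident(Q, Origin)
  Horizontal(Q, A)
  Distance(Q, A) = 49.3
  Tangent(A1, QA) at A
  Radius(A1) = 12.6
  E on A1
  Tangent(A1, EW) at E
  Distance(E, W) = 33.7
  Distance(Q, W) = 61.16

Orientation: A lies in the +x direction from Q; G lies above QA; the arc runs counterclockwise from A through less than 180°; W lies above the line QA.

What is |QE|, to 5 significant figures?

62.695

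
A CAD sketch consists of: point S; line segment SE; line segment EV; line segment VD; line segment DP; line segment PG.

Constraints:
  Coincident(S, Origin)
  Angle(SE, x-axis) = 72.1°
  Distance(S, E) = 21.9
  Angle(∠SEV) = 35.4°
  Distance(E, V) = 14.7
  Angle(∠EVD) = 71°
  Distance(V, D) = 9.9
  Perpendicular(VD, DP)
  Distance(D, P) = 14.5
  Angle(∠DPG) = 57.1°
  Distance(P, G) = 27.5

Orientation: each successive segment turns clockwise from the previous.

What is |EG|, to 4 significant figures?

22.99

VD ⟂ DP, so DP runs at 88.50°; with |DP| = 14.5, P = (1.634, 21.57). ∠DPG = 57.1° gives PG at -34.40° from the x-axis; with |PG| = 27.5, G = (24.33, 6.038). Then |EG| = |G − E| = 22.99.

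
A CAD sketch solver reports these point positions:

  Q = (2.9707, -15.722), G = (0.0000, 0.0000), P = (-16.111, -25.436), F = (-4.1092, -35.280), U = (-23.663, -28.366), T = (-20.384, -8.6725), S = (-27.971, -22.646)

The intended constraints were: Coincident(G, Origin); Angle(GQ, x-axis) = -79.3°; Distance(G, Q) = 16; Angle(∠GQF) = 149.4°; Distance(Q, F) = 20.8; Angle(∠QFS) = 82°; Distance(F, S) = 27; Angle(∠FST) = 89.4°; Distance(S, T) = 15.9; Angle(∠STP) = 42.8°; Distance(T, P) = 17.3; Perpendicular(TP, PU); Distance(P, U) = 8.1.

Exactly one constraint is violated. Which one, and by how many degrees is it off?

Perpendicular(TP, PU) — off by 6.90°.

G = (0.00, 0.00) ✓; GQ at -79.30° ✓; |GQ| = 16.00 ✓; ∠GQF = 149.4° ✓; |QF| = 20.80 ✓; ∠QFS = 82.00° ✓; |FS| = 27.00 ✓; ∠FST = 89.40° ✓; |ST| = 15.90 ✓; ∠STP = 42.80° ✓; |TP| = 17.30 ✓; ∠(TP, PU) = 83.10° ✗; |PU| = 8.100 ✓.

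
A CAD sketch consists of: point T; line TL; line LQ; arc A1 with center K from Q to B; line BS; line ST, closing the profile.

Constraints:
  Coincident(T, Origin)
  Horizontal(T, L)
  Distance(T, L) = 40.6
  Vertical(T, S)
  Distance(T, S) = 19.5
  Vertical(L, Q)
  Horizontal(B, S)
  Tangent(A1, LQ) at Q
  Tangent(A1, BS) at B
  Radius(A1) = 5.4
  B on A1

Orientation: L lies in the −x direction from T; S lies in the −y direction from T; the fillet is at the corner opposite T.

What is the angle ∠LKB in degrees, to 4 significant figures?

159.0°

T is at the origin; T and L share the same y with |TL| = 40.6 and L on the −x side, so L = (-40.60, 0.000). TS is vertical with |TS| = 19.5 and S on the −y side, so S = (0.000, -19.50). The virtual corner opposite T is at (-40.60, -19.50). Tangency of A1 to LQ means the radius KQ is perpendicular to LQ and A1 meets BS tangentially, so KB is at right angles to BS, with radius 5.4, so the center K sits 5.4 in from both sides at K = (-35.20, -14.10). That places the tangent points at Q = (-40.60, -14.10) on LQ and B = (-35.20, -19.50) on BS. Then cos ∠LKB = KL·KB / (|KL||KB|), giving 159.0°.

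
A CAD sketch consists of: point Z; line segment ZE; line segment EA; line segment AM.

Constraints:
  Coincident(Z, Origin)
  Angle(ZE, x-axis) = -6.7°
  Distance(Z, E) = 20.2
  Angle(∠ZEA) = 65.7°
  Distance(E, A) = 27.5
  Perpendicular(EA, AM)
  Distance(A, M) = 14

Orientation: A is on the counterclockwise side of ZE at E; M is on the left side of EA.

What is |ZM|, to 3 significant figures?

19.7

∠ZEA = 65.7°, so EA runs at -6.7° + (180° − 65.7°) = 108° from the x-axis; with |EA| = 27.5, A = E + 27.5·(cos 108°, sin 108°) = (11.7, 23.9). EA is perpendicular to AM; with |AM| = 14.0 on the left of EA, M = A + 14.0·(-0.953, -0.302) = (-1.60, 19.6). Then |ZM| = |M − Z| = 19.7.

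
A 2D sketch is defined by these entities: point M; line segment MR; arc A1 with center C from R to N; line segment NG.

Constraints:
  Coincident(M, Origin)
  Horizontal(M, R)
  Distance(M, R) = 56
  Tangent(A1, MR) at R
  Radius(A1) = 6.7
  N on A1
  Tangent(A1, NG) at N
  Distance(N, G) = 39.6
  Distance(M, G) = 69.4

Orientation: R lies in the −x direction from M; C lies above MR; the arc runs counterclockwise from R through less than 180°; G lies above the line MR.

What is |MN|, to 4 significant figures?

49.81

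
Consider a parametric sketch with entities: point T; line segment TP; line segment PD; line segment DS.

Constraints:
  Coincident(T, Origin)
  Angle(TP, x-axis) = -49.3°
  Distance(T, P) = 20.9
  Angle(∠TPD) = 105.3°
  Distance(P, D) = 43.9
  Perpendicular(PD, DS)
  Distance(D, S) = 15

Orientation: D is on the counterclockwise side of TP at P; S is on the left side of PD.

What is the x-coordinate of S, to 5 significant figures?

46.851

T is at the origin; TP runs at -49.3° with length 20.9, so P = 20.9·(cos -49.3°, sin -49.3°) = (13.629, -15.845). ∠TPD = 105.3°, so PD runs at -49.3° + (180° − 105.3°) = 25.400° from the x-axis; with |PD| = 43.9, D = P + 43.9·(cos 25.400°, sin 25.400°) = (53.285, 2.9852). PD is perpendicular to DS; with |DS| = 15.0 on the left of PD, S = D + 15.0·(-0.42894, 0.90334) = (46.851, 16.535). So S.x = 46.851.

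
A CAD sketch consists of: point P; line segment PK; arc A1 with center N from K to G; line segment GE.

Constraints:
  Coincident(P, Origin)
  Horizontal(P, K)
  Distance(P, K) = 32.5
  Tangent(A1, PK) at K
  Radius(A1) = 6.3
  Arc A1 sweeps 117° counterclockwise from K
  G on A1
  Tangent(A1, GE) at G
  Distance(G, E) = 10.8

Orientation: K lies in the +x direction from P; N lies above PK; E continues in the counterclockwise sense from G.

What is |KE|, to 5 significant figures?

18.796

On A1, K sits at bearing -90° from N; a 117° counterclockwise sweep puts G at bearing 27°, so G = N + 6.3·(cos 27°, sin 27°) = (38.113, 9.1601). Since A1 is tangent to GE there, NG ⟂ GE, so GE runs along (−sin 27°, cos 27°); with |GE| = 10.8, E = (33.210, 18.783). Then |KE| = |E − K| = 18.796.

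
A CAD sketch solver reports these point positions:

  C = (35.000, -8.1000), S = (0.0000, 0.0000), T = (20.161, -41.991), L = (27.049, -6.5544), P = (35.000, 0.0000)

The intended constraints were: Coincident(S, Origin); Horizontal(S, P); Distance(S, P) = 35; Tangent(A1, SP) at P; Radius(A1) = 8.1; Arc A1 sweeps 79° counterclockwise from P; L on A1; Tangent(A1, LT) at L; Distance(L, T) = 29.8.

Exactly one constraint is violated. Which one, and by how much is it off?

Distance(L, T) = 29.8 — off by 6.30.

S = (0.00, 0.00) ✓; S.y = 0.00, P.y = 0.00 ✓; |SP| = 35.00 ✓; ∠(CP, PS) = 90.00° ✓; |CP| = 8.100 ✓; bearing(C→L) − bearing(C→P) = 79.00° ✓; |CL| = 8.100 ✓; ∠(CL, LT) = 90.00° ✓; |LT| = 36.10 ✗.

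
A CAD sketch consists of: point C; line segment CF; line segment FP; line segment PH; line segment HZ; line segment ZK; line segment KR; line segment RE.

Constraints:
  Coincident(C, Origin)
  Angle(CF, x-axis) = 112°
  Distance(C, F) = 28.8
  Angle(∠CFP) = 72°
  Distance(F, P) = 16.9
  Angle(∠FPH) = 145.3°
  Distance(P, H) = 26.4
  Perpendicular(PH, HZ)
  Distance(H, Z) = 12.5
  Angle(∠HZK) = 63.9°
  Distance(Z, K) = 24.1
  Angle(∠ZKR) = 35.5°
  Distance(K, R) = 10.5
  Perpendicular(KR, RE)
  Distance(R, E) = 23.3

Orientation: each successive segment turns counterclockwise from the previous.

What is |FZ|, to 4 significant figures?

40.40

∠FPH = 145.3° gives PH at -105.3° from the x-axis; with |PH| = 26.4, H = (-30.70, -9.625). PH ⟂ HZ, so HZ runs at -15.30°; with |HZ| = 12.5, Z = (-18.64, -12.92). Then |FZ| = |Z − F| = 40.40.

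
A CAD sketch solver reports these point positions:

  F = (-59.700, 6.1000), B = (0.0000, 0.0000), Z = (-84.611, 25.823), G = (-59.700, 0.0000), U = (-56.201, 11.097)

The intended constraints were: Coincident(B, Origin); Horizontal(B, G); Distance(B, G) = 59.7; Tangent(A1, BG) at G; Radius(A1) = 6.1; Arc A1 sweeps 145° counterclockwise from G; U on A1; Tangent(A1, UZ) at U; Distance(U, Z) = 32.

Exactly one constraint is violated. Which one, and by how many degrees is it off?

Tangent(A1, UZ) at U — off by 7.60°.

B = (0.00, 0.00) ✓; B.y = 0.00, G.y = 0.00 ✓; |BG| = 59.70 ✓; ∠(FG, GB) = 90.00° ✓; |FG| = 6.100 ✓; bearing(F→U) − bearing(F→G) = 145.0° ✓; |FU| = 6.100 ✓; ∠(FU, UZ) = 82.40° ✗; |UZ| = 32.00 ✓.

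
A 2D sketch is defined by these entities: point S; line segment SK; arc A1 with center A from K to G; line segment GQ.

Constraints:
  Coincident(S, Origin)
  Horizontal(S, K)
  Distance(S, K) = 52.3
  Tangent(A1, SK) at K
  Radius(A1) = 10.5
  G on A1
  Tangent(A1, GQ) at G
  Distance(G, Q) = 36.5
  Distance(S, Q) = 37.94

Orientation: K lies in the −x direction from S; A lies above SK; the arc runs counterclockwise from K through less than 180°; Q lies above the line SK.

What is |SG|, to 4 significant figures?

44.41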